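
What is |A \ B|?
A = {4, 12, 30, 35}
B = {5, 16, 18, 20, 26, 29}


Set A = {4, 12, 30, 35}
Set B = {5, 16, 18, 20, 26, 29}
A \ B = {4, 12, 30, 35}
|A \ B| = 4

4


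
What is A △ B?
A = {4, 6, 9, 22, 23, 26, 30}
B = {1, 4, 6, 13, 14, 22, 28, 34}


Set A = {4, 6, 9, 22, 23, 26, 30}
Set B = {1, 4, 6, 13, 14, 22, 28, 34}
A △ B = (A \ B) ∪ (B \ A)
Elements in A but not B: {9, 23, 26, 30}
Elements in B but not A: {1, 13, 14, 28, 34}
A △ B = {1, 9, 13, 14, 23, 26, 28, 30, 34}

{1, 9, 13, 14, 23, 26, 28, 30, 34}


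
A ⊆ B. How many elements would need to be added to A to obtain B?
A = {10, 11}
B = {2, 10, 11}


Set A = {10, 11}, |A| = 2
Set B = {2, 10, 11}, |B| = 3
Since A ⊆ B: B \ A = {2}
|B| - |A| = 3 - 2 = 1

1


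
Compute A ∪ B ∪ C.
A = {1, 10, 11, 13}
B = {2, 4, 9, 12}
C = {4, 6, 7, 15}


Set A = {1, 10, 11, 13}
Set B = {2, 4, 9, 12}
Set C = {4, 6, 7, 15}
First, A ∪ B = {1, 2, 4, 9, 10, 11, 12, 13}
Then, (A ∪ B) ∪ C = {1, 2, 4, 6, 7, 9, 10, 11, 12, 13, 15}

{1, 2, 4, 6, 7, 9, 10, 11, 12, 13, 15}


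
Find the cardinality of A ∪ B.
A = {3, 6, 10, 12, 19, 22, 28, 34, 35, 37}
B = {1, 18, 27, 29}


Set A = {3, 6, 10, 12, 19, 22, 28, 34, 35, 37}, |A| = 10
Set B = {1, 18, 27, 29}, |B| = 4
A ∩ B = {}, |A ∩ B| = 0
|A ∪ B| = |A| + |B| - |A ∩ B| = 10 + 4 - 0 = 14

14


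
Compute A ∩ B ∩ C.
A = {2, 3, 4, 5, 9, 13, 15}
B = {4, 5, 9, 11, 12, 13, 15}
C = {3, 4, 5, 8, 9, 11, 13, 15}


Set A = {2, 3, 4, 5, 9, 13, 15}
Set B = {4, 5, 9, 11, 12, 13, 15}
Set C = {3, 4, 5, 8, 9, 11, 13, 15}
First, A ∩ B = {4, 5, 9, 13, 15}
Then, (A ∩ B) ∩ C = {4, 5, 9, 13, 15}

{4, 5, 9, 13, 15}


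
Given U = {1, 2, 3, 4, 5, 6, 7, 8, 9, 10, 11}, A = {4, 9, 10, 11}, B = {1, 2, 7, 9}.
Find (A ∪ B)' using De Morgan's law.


U = {1, 2, 3, 4, 5, 6, 7, 8, 9, 10, 11}
A = {4, 9, 10, 11}, B = {1, 2, 7, 9}
A ∪ B = {1, 2, 4, 7, 9, 10, 11}
(A ∪ B)' = U \ (A ∪ B) = {3, 5, 6, 8}
Verification via A' ∩ B': A' = {1, 2, 3, 5, 6, 7, 8}, B' = {3, 4, 5, 6, 8, 10, 11}
A' ∩ B' = {3, 5, 6, 8} ✓

{3, 5, 6, 8}


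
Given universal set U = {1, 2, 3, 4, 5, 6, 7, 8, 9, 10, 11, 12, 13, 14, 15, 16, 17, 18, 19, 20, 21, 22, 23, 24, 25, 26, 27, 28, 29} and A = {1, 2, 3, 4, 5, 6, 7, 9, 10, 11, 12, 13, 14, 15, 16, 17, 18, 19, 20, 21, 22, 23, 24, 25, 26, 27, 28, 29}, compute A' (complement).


Universal set U = {1, 2, 3, 4, 5, 6, 7, 8, 9, 10, 11, 12, 13, 14, 15, 16, 17, 18, 19, 20, 21, 22, 23, 24, 25, 26, 27, 28, 29}
Set A = {1, 2, 3, 4, 5, 6, 7, 9, 10, 11, 12, 13, 14, 15, 16, 17, 18, 19, 20, 21, 22, 23, 24, 25, 26, 27, 28, 29}
A' = U \ A = elements in U but not in A
Checking each element of U:
1 (in A, exclude), 2 (in A, exclude), 3 (in A, exclude), 4 (in A, exclude), 5 (in A, exclude), 6 (in A, exclude), 7 (in A, exclude), 8 (not in A, include), 9 (in A, exclude), 10 (in A, exclude), 11 (in A, exclude), 12 (in A, exclude), 13 (in A, exclude), 14 (in A, exclude), 15 (in A, exclude), 16 (in A, exclude), 17 (in A, exclude), 18 (in A, exclude), 19 (in A, exclude), 20 (in A, exclude), 21 (in A, exclude), 22 (in A, exclude), 23 (in A, exclude), 24 (in A, exclude), 25 (in A, exclude), 26 (in A, exclude), 27 (in A, exclude), 28 (in A, exclude), 29 (in A, exclude)
A' = {8}

{8}


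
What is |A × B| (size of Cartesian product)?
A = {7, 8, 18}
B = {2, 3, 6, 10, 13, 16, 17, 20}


Set A = {7, 8, 18} has 3 elements.
Set B = {2, 3, 6, 10, 13, 16, 17, 20} has 8 elements.
|A × B| = |A| × |B| = 3 × 8 = 24

24


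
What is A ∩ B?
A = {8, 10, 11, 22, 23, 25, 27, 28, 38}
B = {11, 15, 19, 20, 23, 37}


Set A = {8, 10, 11, 22, 23, 25, 27, 28, 38}
Set B = {11, 15, 19, 20, 23, 37}
A ∩ B includes only elements in both sets.
Check each element of A against B:
8 ✗, 10 ✗, 11 ✓, 22 ✗, 23 ✓, 25 ✗, 27 ✗, 28 ✗, 38 ✗
A ∩ B = {11, 23}

{11, 23}


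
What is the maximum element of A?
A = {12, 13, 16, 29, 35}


Set A = {12, 13, 16, 29, 35}
Elements in ascending order: 12, 13, 16, 29, 35
The largest element is 35.

35


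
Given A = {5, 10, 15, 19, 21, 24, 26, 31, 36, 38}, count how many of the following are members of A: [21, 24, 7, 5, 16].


Set A = {5, 10, 15, 19, 21, 24, 26, 31, 36, 38}
Candidates: [21, 24, 7, 5, 16]
Check each candidate:
21 ∈ A, 24 ∈ A, 7 ∉ A, 5 ∈ A, 16 ∉ A
Count of candidates in A: 3

3


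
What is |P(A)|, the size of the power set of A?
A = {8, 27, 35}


Set A = {8, 27, 35}
|A| = 3
The power set P(A) contains all subsets of A.
|P(A)| = 2^|A| = 2^3 = 8

8


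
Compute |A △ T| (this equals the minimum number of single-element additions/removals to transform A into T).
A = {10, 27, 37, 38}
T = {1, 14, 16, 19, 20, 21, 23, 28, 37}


Set A = {10, 27, 37, 38}
Set T = {1, 14, 16, 19, 20, 21, 23, 28, 37}
Elements to remove from A (in A, not in T): {10, 27, 38} → 3 removals
Elements to add to A (in T, not in A): {1, 14, 16, 19, 20, 21, 23, 28} → 8 additions
Total edits = 3 + 8 = 11

11


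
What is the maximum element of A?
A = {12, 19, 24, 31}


Set A = {12, 19, 24, 31}
Elements in ascending order: 12, 19, 24, 31
The largest element is 31.

31


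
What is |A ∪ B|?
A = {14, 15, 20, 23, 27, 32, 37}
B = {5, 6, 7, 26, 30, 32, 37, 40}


Set A = {14, 15, 20, 23, 27, 32, 37}, |A| = 7
Set B = {5, 6, 7, 26, 30, 32, 37, 40}, |B| = 8
A ∩ B = {32, 37}, |A ∩ B| = 2
|A ∪ B| = |A| + |B| - |A ∩ B| = 7 + 8 - 2 = 13

13


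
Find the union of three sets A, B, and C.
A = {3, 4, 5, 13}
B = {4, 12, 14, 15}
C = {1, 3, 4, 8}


Set A = {3, 4, 5, 13}
Set B = {4, 12, 14, 15}
Set C = {1, 3, 4, 8}
First, A ∪ B = {3, 4, 5, 12, 13, 14, 15}
Then, (A ∪ B) ∪ C = {1, 3, 4, 5, 8, 12, 13, 14, 15}

{1, 3, 4, 5, 8, 12, 13, 14, 15}


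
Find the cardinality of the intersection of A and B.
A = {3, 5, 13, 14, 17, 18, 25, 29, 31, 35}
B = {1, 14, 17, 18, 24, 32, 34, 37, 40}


Set A = {3, 5, 13, 14, 17, 18, 25, 29, 31, 35}
Set B = {1, 14, 17, 18, 24, 32, 34, 37, 40}
A ∩ B = {14, 17, 18}
|A ∩ B| = 3

3


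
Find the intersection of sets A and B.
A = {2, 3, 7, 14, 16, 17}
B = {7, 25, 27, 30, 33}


Set A = {2, 3, 7, 14, 16, 17}
Set B = {7, 25, 27, 30, 33}
A ∩ B includes only elements in both sets.
Check each element of A against B:
2 ✗, 3 ✗, 7 ✓, 14 ✗, 16 ✗, 17 ✗
A ∩ B = {7}

{7}


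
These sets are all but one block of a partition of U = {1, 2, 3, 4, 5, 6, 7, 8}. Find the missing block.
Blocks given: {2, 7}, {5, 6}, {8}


U = {1, 2, 3, 4, 5, 6, 7, 8}
Shown blocks: {2, 7}, {5, 6}, {8}
A partition's blocks are pairwise disjoint and cover U, so the missing block = U \ (union of shown blocks).
Union of shown blocks: {2, 5, 6, 7, 8}
Missing block = U \ (union) = {1, 3, 4}

{1, 3, 4}


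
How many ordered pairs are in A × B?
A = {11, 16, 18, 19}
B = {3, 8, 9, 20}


Set A = {11, 16, 18, 19} has 4 elements.
Set B = {3, 8, 9, 20} has 4 elements.
|A × B| = |A| × |B| = 4 × 4 = 16

16


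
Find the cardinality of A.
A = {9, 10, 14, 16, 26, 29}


Set A = {9, 10, 14, 16, 26, 29}
Listing elements: 9, 10, 14, 16, 26, 29
Counting: 6 elements
|A| = 6

6


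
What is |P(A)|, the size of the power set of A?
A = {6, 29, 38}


Set A = {6, 29, 38}
|A| = 3
The power set P(A) contains all subsets of A.
|P(A)| = 2^|A| = 2^3 = 8

8


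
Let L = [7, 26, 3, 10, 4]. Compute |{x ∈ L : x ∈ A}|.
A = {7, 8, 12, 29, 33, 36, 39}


Set A = {7, 8, 12, 29, 33, 36, 39}
Candidates: [7, 26, 3, 10, 4]
Check each candidate:
7 ∈ A, 26 ∉ A, 3 ∉ A, 10 ∉ A, 4 ∉ A
Count of candidates in A: 1

1


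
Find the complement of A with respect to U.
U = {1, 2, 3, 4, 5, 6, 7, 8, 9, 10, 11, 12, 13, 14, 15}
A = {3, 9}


Universal set U = {1, 2, 3, 4, 5, 6, 7, 8, 9, 10, 11, 12, 13, 14, 15}
Set A = {3, 9}
A' = U \ A = elements in U but not in A
Checking each element of U:
1 (not in A, include), 2 (not in A, include), 3 (in A, exclude), 4 (not in A, include), 5 (not in A, include), 6 (not in A, include), 7 (not in A, include), 8 (not in A, include), 9 (in A, exclude), 10 (not in A, include), 11 (not in A, include), 12 (not in A, include), 13 (not in A, include), 14 (not in A, include), 15 (not in A, include)
A' = {1, 2, 4, 5, 6, 7, 8, 10, 11, 12, 13, 14, 15}

{1, 2, 4, 5, 6, 7, 8, 10, 11, 12, 13, 14, 15}


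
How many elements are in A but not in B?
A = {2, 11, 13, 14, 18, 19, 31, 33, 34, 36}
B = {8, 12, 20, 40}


Set A = {2, 11, 13, 14, 18, 19, 31, 33, 34, 36}
Set B = {8, 12, 20, 40}
A \ B = {2, 11, 13, 14, 18, 19, 31, 33, 34, 36}
|A \ B| = 10

10


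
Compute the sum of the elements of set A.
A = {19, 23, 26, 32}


Set A = {19, 23, 26, 32}
Sum = 19 + 23 + 26 + 32 = 100

100


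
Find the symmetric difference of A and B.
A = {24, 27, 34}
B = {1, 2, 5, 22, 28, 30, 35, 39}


Set A = {24, 27, 34}
Set B = {1, 2, 5, 22, 28, 30, 35, 39}
A △ B = (A \ B) ∪ (B \ A)
Elements in A but not B: {24, 27, 34}
Elements in B but not A: {1, 2, 5, 22, 28, 30, 35, 39}
A △ B = {1, 2, 5, 22, 24, 27, 28, 30, 34, 35, 39}

{1, 2, 5, 22, 24, 27, 28, 30, 34, 35, 39}


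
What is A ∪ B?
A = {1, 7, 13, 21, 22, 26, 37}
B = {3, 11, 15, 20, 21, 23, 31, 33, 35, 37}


Set A = {1, 7, 13, 21, 22, 26, 37}
Set B = {3, 11, 15, 20, 21, 23, 31, 33, 35, 37}
A ∪ B includes all elements in either set.
Elements from A: {1, 7, 13, 21, 22, 26, 37}
Elements from B not already included: {3, 11, 15, 20, 23, 31, 33, 35}
A ∪ B = {1, 3, 7, 11, 13, 15, 20, 21, 22, 23, 26, 31, 33, 35, 37}

{1, 3, 7, 11, 13, 15, 20, 21, 22, 23, 26, 31, 33, 35, 37}


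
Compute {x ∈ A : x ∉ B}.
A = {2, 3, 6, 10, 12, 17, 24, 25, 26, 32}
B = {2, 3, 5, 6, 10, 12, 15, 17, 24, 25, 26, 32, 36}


Set A = {2, 3, 6, 10, 12, 17, 24, 25, 26, 32}
Set B = {2, 3, 5, 6, 10, 12, 15, 17, 24, 25, 26, 32, 36}
Check each element of A against B:
2 ∈ B, 3 ∈ B, 6 ∈ B, 10 ∈ B, 12 ∈ B, 17 ∈ B, 24 ∈ B, 25 ∈ B, 26 ∈ B, 32 ∈ B
Elements of A not in B: {}

{}


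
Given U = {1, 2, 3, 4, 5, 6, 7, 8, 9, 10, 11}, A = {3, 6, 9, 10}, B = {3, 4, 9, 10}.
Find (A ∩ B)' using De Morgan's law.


U = {1, 2, 3, 4, 5, 6, 7, 8, 9, 10, 11}
A = {3, 6, 9, 10}, B = {3, 4, 9, 10}
A ∩ B = {3, 9, 10}
(A ∩ B)' = U \ (A ∩ B) = {1, 2, 4, 5, 6, 7, 8, 11}
Verification via A' ∪ B': A' = {1, 2, 4, 5, 7, 8, 11}, B' = {1, 2, 5, 6, 7, 8, 11}
A' ∪ B' = {1, 2, 4, 5, 6, 7, 8, 11} ✓

{1, 2, 4, 5, 6, 7, 8, 11}


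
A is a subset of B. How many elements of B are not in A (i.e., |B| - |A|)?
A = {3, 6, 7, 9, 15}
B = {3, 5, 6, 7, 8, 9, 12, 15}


Set A = {3, 6, 7, 9, 15}, |A| = 5
Set B = {3, 5, 6, 7, 8, 9, 12, 15}, |B| = 8
Since A ⊆ B: B \ A = {5, 8, 12}
|B| - |A| = 8 - 5 = 3

3


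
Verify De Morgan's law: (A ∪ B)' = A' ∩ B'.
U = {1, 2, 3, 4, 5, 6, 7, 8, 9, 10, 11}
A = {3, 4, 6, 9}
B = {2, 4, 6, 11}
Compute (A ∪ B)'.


U = {1, 2, 3, 4, 5, 6, 7, 8, 9, 10, 11}
A = {3, 4, 6, 9}, B = {2, 4, 6, 11}
A ∪ B = {2, 3, 4, 6, 9, 11}
(A ∪ B)' = U \ (A ∪ B) = {1, 5, 7, 8, 10}
Verification via A' ∩ B': A' = {1, 2, 5, 7, 8, 10, 11}, B' = {1, 3, 5, 7, 8, 9, 10}
A' ∩ B' = {1, 5, 7, 8, 10} ✓

{1, 5, 7, 8, 10}


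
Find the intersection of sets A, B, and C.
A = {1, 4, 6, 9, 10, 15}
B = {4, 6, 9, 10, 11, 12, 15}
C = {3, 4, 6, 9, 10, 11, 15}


Set A = {1, 4, 6, 9, 10, 15}
Set B = {4, 6, 9, 10, 11, 12, 15}
Set C = {3, 4, 6, 9, 10, 11, 15}
First, A ∩ B = {4, 6, 9, 10, 15}
Then, (A ∩ B) ∩ C = {4, 6, 9, 10, 15}

{4, 6, 9, 10, 15}


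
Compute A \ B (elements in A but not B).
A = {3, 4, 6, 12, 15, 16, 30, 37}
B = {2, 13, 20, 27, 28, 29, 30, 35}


Set A = {3, 4, 6, 12, 15, 16, 30, 37}
Set B = {2, 13, 20, 27, 28, 29, 30, 35}
A \ B includes elements in A that are not in B.
Check each element of A:
3 (not in B, keep), 4 (not in B, keep), 6 (not in B, keep), 12 (not in B, keep), 15 (not in B, keep), 16 (not in B, keep), 30 (in B, remove), 37 (not in B, keep)
A \ B = {3, 4, 6, 12, 15, 16, 37}

{3, 4, 6, 12, 15, 16, 37}


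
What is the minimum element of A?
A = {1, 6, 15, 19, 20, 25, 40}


Set A = {1, 6, 15, 19, 20, 25, 40}
Elements in ascending order: 1, 6, 15, 19, 20, 25, 40
The smallest element is 1.

1


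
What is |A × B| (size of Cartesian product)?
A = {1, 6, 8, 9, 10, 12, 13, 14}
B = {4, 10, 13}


Set A = {1, 6, 8, 9, 10, 12, 13, 14} has 8 elements.
Set B = {4, 10, 13} has 3 elements.
|A × B| = |A| × |B| = 8 × 3 = 24

24


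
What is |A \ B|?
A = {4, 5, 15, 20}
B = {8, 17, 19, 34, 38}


Set A = {4, 5, 15, 20}
Set B = {8, 17, 19, 34, 38}
A \ B = {4, 5, 15, 20}
|A \ B| = 4

4


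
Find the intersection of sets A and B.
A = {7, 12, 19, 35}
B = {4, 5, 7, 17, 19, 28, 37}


Set A = {7, 12, 19, 35}
Set B = {4, 5, 7, 17, 19, 28, 37}
A ∩ B includes only elements in both sets.
Check each element of A against B:
7 ✓, 12 ✗, 19 ✓, 35 ✗
A ∩ B = {7, 19}

{7, 19}


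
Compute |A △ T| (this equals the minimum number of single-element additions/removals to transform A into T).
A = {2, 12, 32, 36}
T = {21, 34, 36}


Set A = {2, 12, 32, 36}
Set T = {21, 34, 36}
Elements to remove from A (in A, not in T): {2, 12, 32} → 3 removals
Elements to add to A (in T, not in A): {21, 34} → 2 additions
Total edits = 3 + 2 = 5

5


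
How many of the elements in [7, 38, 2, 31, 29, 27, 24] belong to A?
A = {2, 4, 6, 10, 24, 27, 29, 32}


Set A = {2, 4, 6, 10, 24, 27, 29, 32}
Candidates: [7, 38, 2, 31, 29, 27, 24]
Check each candidate:
7 ∉ A, 38 ∉ A, 2 ∈ A, 31 ∉ A, 29 ∈ A, 27 ∈ A, 24 ∈ A
Count of candidates in A: 4

4


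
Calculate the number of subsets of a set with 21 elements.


The set has 21 elements.
The power set contains all possible subsets.
|P(A)| = 2^|A| = 2^21 = 2097152

2097152


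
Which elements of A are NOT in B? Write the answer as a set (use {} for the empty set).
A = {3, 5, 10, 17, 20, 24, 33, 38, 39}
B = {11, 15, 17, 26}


Set A = {3, 5, 10, 17, 20, 24, 33, 38, 39}
Set B = {11, 15, 17, 26}
Check each element of A against B:
3 ∉ B (include), 5 ∉ B (include), 10 ∉ B (include), 17 ∈ B, 20 ∉ B (include), 24 ∉ B (include), 33 ∉ B (include), 38 ∉ B (include), 39 ∉ B (include)
Elements of A not in B: {3, 5, 10, 20, 24, 33, 38, 39}

{3, 5, 10, 20, 24, 33, 38, 39}


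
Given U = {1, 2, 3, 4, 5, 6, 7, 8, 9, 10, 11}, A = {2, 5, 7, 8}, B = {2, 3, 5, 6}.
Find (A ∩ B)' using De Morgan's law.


U = {1, 2, 3, 4, 5, 6, 7, 8, 9, 10, 11}
A = {2, 5, 7, 8}, B = {2, 3, 5, 6}
A ∩ B = {2, 5}
(A ∩ B)' = U \ (A ∩ B) = {1, 3, 4, 6, 7, 8, 9, 10, 11}
Verification via A' ∪ B': A' = {1, 3, 4, 6, 9, 10, 11}, B' = {1, 4, 7, 8, 9, 10, 11}
A' ∪ B' = {1, 3, 4, 6, 7, 8, 9, 10, 11} ✓

{1, 3, 4, 6, 7, 8, 9, 10, 11}


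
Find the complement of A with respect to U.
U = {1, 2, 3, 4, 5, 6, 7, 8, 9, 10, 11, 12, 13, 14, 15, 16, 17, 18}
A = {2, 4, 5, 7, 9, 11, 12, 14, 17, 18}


Universal set U = {1, 2, 3, 4, 5, 6, 7, 8, 9, 10, 11, 12, 13, 14, 15, 16, 17, 18}
Set A = {2, 4, 5, 7, 9, 11, 12, 14, 17, 18}
A' = U \ A = elements in U but not in A
Checking each element of U:
1 (not in A, include), 2 (in A, exclude), 3 (not in A, include), 4 (in A, exclude), 5 (in A, exclude), 6 (not in A, include), 7 (in A, exclude), 8 (not in A, include), 9 (in A, exclude), 10 (not in A, include), 11 (in A, exclude), 12 (in A, exclude), 13 (not in A, include), 14 (in A, exclude), 15 (not in A, include), 16 (not in A, include), 17 (in A, exclude), 18 (in A, exclude)
A' = {1, 3, 6, 8, 10, 13, 15, 16}

{1, 3, 6, 8, 10, 13, 15, 16}


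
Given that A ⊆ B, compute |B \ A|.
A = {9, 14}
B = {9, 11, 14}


Set A = {9, 14}, |A| = 2
Set B = {9, 11, 14}, |B| = 3
Since A ⊆ B: B \ A = {11}
|B| - |A| = 3 - 2 = 1

1


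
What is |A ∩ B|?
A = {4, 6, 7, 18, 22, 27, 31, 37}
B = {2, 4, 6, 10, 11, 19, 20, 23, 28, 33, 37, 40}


Set A = {4, 6, 7, 18, 22, 27, 31, 37}
Set B = {2, 4, 6, 10, 11, 19, 20, 23, 28, 33, 37, 40}
A ∩ B = {4, 6, 37}
|A ∩ B| = 3

3


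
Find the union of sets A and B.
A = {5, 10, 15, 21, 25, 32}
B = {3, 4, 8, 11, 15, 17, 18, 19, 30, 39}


Set A = {5, 10, 15, 21, 25, 32}
Set B = {3, 4, 8, 11, 15, 17, 18, 19, 30, 39}
A ∪ B includes all elements in either set.
Elements from A: {5, 10, 15, 21, 25, 32}
Elements from B not already included: {3, 4, 8, 11, 17, 18, 19, 30, 39}
A ∪ B = {3, 4, 5, 8, 10, 11, 15, 17, 18, 19, 21, 25, 30, 32, 39}

{3, 4, 5, 8, 10, 11, 15, 17, 18, 19, 21, 25, 30, 32, 39}


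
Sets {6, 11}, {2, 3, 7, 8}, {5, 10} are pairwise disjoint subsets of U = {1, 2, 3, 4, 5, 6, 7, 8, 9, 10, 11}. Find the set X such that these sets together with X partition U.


U = {1, 2, 3, 4, 5, 6, 7, 8, 9, 10, 11}
Shown blocks: {6, 11}, {2, 3, 7, 8}, {5, 10}
A partition's blocks are pairwise disjoint and cover U, so the missing block = U \ (union of shown blocks).
Union of shown blocks: {2, 3, 5, 6, 7, 8, 10, 11}
Missing block = U \ (union) = {1, 4, 9}

{1, 4, 9}


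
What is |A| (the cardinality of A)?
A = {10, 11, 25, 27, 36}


Set A = {10, 11, 25, 27, 36}
Listing elements: 10, 11, 25, 27, 36
Counting: 5 elements
|A| = 5

5


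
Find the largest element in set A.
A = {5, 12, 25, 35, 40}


Set A = {5, 12, 25, 35, 40}
Elements in ascending order: 5, 12, 25, 35, 40
The largest element is 40.

40


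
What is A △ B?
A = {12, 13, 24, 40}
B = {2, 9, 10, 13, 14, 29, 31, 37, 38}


Set A = {12, 13, 24, 40}
Set B = {2, 9, 10, 13, 14, 29, 31, 37, 38}
A △ B = (A \ B) ∪ (B \ A)
Elements in A but not B: {12, 24, 40}
Elements in B but not A: {2, 9, 10, 14, 29, 31, 37, 38}
A △ B = {2, 9, 10, 12, 14, 24, 29, 31, 37, 38, 40}

{2, 9, 10, 12, 14, 24, 29, 31, 37, 38, 40}


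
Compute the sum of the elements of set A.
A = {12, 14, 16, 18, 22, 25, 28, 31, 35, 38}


Set A = {12, 14, 16, 18, 22, 25, 28, 31, 35, 38}
Sum = 12 + 14 + 16 + 18 + 22 + 25 + 28 + 31 + 35 + 38 = 239

239


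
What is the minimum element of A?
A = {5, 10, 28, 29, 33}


Set A = {5, 10, 28, 29, 33}
Elements in ascending order: 5, 10, 28, 29, 33
The smallest element is 5.

5


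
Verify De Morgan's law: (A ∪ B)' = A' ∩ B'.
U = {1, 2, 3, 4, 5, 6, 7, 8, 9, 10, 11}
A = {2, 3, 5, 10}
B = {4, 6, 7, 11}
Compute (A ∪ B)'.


U = {1, 2, 3, 4, 5, 6, 7, 8, 9, 10, 11}
A = {2, 3, 5, 10}, B = {4, 6, 7, 11}
A ∪ B = {2, 3, 4, 5, 6, 7, 10, 11}
(A ∪ B)' = U \ (A ∪ B) = {1, 8, 9}
Verification via A' ∩ B': A' = {1, 4, 6, 7, 8, 9, 11}, B' = {1, 2, 3, 5, 8, 9, 10}
A' ∩ B' = {1, 8, 9} ✓

{1, 8, 9}


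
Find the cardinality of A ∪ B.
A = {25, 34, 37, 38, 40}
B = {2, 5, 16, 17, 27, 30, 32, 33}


Set A = {25, 34, 37, 38, 40}, |A| = 5
Set B = {2, 5, 16, 17, 27, 30, 32, 33}, |B| = 8
A ∩ B = {}, |A ∩ B| = 0
|A ∪ B| = |A| + |B| - |A ∩ B| = 5 + 8 - 0 = 13

13


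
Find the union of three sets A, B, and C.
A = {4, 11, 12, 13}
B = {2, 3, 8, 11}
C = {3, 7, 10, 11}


Set A = {4, 11, 12, 13}
Set B = {2, 3, 8, 11}
Set C = {3, 7, 10, 11}
First, A ∪ B = {2, 3, 4, 8, 11, 12, 13}
Then, (A ∪ B) ∪ C = {2, 3, 4, 7, 8, 10, 11, 12, 13}

{2, 3, 4, 7, 8, 10, 11, 12, 13}


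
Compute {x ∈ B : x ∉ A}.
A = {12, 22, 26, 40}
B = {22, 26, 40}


Set A = {12, 22, 26, 40}
Set B = {22, 26, 40}
Check each element of B against A:
22 ∈ A, 26 ∈ A, 40 ∈ A
Elements of B not in A: {}

{}


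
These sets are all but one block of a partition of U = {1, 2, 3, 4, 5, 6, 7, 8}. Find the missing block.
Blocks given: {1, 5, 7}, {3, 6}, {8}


U = {1, 2, 3, 4, 5, 6, 7, 8}
Shown blocks: {1, 5, 7}, {3, 6}, {8}
A partition's blocks are pairwise disjoint and cover U, so the missing block = U \ (union of shown blocks).
Union of shown blocks: {1, 3, 5, 6, 7, 8}
Missing block = U \ (union) = {2, 4}

{2, 4}


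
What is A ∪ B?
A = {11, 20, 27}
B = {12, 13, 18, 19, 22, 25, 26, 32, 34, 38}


Set A = {11, 20, 27}
Set B = {12, 13, 18, 19, 22, 25, 26, 32, 34, 38}
A ∪ B includes all elements in either set.
Elements from A: {11, 20, 27}
Elements from B not already included: {12, 13, 18, 19, 22, 25, 26, 32, 34, 38}
A ∪ B = {11, 12, 13, 18, 19, 20, 22, 25, 26, 27, 32, 34, 38}

{11, 12, 13, 18, 19, 20, 22, 25, 26, 27, 32, 34, 38}


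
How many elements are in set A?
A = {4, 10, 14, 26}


Set A = {4, 10, 14, 26}
Listing elements: 4, 10, 14, 26
Counting: 4 elements
|A| = 4

4


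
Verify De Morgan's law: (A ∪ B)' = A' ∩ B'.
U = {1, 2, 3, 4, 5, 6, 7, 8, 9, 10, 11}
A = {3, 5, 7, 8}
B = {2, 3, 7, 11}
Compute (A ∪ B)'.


U = {1, 2, 3, 4, 5, 6, 7, 8, 9, 10, 11}
A = {3, 5, 7, 8}, B = {2, 3, 7, 11}
A ∪ B = {2, 3, 5, 7, 8, 11}
(A ∪ B)' = U \ (A ∪ B) = {1, 4, 6, 9, 10}
Verification via A' ∩ B': A' = {1, 2, 4, 6, 9, 10, 11}, B' = {1, 4, 5, 6, 8, 9, 10}
A' ∩ B' = {1, 4, 6, 9, 10} ✓

{1, 4, 6, 9, 10}


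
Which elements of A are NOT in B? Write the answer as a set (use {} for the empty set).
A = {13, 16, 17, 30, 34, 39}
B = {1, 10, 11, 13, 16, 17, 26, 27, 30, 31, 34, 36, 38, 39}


Set A = {13, 16, 17, 30, 34, 39}
Set B = {1, 10, 11, 13, 16, 17, 26, 27, 30, 31, 34, 36, 38, 39}
Check each element of A against B:
13 ∈ B, 16 ∈ B, 17 ∈ B, 30 ∈ B, 34 ∈ B, 39 ∈ B
Elements of A not in B: {}

{}


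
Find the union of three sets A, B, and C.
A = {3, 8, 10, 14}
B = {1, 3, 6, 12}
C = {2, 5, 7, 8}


Set A = {3, 8, 10, 14}
Set B = {1, 3, 6, 12}
Set C = {2, 5, 7, 8}
First, A ∪ B = {1, 3, 6, 8, 10, 12, 14}
Then, (A ∪ B) ∪ C = {1, 2, 3, 5, 6, 7, 8, 10, 12, 14}

{1, 2, 3, 5, 6, 7, 8, 10, 12, 14}


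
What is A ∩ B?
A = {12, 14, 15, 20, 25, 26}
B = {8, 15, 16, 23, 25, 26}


Set A = {12, 14, 15, 20, 25, 26}
Set B = {8, 15, 16, 23, 25, 26}
A ∩ B includes only elements in both sets.
Check each element of A against B:
12 ✗, 14 ✗, 15 ✓, 20 ✗, 25 ✓, 26 ✓
A ∩ B = {15, 25, 26}

{15, 25, 26}


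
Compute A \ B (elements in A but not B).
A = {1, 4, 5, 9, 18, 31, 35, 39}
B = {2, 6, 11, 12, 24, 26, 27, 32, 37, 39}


Set A = {1, 4, 5, 9, 18, 31, 35, 39}
Set B = {2, 6, 11, 12, 24, 26, 27, 32, 37, 39}
A \ B includes elements in A that are not in B.
Check each element of A:
1 (not in B, keep), 4 (not in B, keep), 5 (not in B, keep), 9 (not in B, keep), 18 (not in B, keep), 31 (not in B, keep), 35 (not in B, keep), 39 (in B, remove)
A \ B = {1, 4, 5, 9, 18, 31, 35}

{1, 4, 5, 9, 18, 31, 35}


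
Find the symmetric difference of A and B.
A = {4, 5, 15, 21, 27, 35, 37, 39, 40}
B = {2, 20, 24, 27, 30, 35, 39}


Set A = {4, 5, 15, 21, 27, 35, 37, 39, 40}
Set B = {2, 20, 24, 27, 30, 35, 39}
A △ B = (A \ B) ∪ (B \ A)
Elements in A but not B: {4, 5, 15, 21, 37, 40}
Elements in B but not A: {2, 20, 24, 30}
A △ B = {2, 4, 5, 15, 20, 21, 24, 30, 37, 40}

{2, 4, 5, 15, 20, 21, 24, 30, 37, 40}


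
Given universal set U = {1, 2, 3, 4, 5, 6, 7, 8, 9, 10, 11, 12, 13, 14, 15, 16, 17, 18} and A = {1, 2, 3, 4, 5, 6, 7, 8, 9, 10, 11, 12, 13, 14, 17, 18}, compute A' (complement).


Universal set U = {1, 2, 3, 4, 5, 6, 7, 8, 9, 10, 11, 12, 13, 14, 15, 16, 17, 18}
Set A = {1, 2, 3, 4, 5, 6, 7, 8, 9, 10, 11, 12, 13, 14, 17, 18}
A' = U \ A = elements in U but not in A
Checking each element of U:
1 (in A, exclude), 2 (in A, exclude), 3 (in A, exclude), 4 (in A, exclude), 5 (in A, exclude), 6 (in A, exclude), 7 (in A, exclude), 8 (in A, exclude), 9 (in A, exclude), 10 (in A, exclude), 11 (in A, exclude), 12 (in A, exclude), 13 (in A, exclude), 14 (in A, exclude), 15 (not in A, include), 16 (not in A, include), 17 (in A, exclude), 18 (in A, exclude)
A' = {15, 16}

{15, 16}


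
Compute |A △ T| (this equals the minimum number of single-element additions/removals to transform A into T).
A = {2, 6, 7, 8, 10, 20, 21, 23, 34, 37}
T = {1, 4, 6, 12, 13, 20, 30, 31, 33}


Set A = {2, 6, 7, 8, 10, 20, 21, 23, 34, 37}
Set T = {1, 4, 6, 12, 13, 20, 30, 31, 33}
Elements to remove from A (in A, not in T): {2, 7, 8, 10, 21, 23, 34, 37} → 8 removals
Elements to add to A (in T, not in A): {1, 4, 12, 13, 30, 31, 33} → 7 additions
Total edits = 8 + 7 = 15

15


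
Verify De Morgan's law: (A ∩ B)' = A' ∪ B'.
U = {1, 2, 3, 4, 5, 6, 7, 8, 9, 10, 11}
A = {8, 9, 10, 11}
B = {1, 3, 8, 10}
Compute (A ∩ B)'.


U = {1, 2, 3, 4, 5, 6, 7, 8, 9, 10, 11}
A = {8, 9, 10, 11}, B = {1, 3, 8, 10}
A ∩ B = {8, 10}
(A ∩ B)' = U \ (A ∩ B) = {1, 2, 3, 4, 5, 6, 7, 9, 11}
Verification via A' ∪ B': A' = {1, 2, 3, 4, 5, 6, 7}, B' = {2, 4, 5, 6, 7, 9, 11}
A' ∪ B' = {1, 2, 3, 4, 5, 6, 7, 9, 11} ✓

{1, 2, 3, 4, 5, 6, 7, 9, 11}


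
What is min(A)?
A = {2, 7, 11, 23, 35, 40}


Set A = {2, 7, 11, 23, 35, 40}
Elements in ascending order: 2, 7, 11, 23, 35, 40
The smallest element is 2.

2


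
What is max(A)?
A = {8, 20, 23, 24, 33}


Set A = {8, 20, 23, 24, 33}
Elements in ascending order: 8, 20, 23, 24, 33
The largest element is 33.

33


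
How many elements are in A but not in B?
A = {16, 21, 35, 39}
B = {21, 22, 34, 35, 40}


Set A = {16, 21, 35, 39}
Set B = {21, 22, 34, 35, 40}
A \ B = {16, 39}
|A \ B| = 2

2


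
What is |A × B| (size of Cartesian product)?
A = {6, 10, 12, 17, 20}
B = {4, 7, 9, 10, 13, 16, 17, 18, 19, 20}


Set A = {6, 10, 12, 17, 20} has 5 elements.
Set B = {4, 7, 9, 10, 13, 16, 17, 18, 19, 20} has 10 elements.
|A × B| = |A| × |B| = 5 × 10 = 50

50


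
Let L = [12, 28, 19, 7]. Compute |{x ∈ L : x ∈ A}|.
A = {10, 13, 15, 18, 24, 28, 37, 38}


Set A = {10, 13, 15, 18, 24, 28, 37, 38}
Candidates: [12, 28, 19, 7]
Check each candidate:
12 ∉ A, 28 ∈ A, 19 ∉ A, 7 ∉ A
Count of candidates in A: 1

1


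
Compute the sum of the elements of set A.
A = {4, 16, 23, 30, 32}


Set A = {4, 16, 23, 30, 32}
Sum = 4 + 16 + 23 + 30 + 32 = 105

105


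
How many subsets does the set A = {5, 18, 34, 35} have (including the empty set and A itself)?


Set A = {5, 18, 34, 35}
|A| = 4
The power set P(A) contains all subsets of A.
|P(A)| = 2^|A| = 2^4 = 16

16


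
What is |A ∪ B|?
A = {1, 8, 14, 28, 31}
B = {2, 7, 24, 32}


Set A = {1, 8, 14, 28, 31}, |A| = 5
Set B = {2, 7, 24, 32}, |B| = 4
A ∩ B = {}, |A ∩ B| = 0
|A ∪ B| = |A| + |B| - |A ∩ B| = 5 + 4 - 0 = 9

9


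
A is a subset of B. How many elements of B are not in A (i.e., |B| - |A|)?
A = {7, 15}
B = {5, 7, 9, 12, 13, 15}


Set A = {7, 15}, |A| = 2
Set B = {5, 7, 9, 12, 13, 15}, |B| = 6
Since A ⊆ B: B \ A = {5, 9, 12, 13}
|B| - |A| = 6 - 2 = 4

4


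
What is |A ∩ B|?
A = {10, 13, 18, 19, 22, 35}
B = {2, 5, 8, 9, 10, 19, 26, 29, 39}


Set A = {10, 13, 18, 19, 22, 35}
Set B = {2, 5, 8, 9, 10, 19, 26, 29, 39}
A ∩ B = {10, 19}
|A ∩ B| = 2

2


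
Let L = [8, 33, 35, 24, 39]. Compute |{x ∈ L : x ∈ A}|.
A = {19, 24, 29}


Set A = {19, 24, 29}
Candidates: [8, 33, 35, 24, 39]
Check each candidate:
8 ∉ A, 33 ∉ A, 35 ∉ A, 24 ∈ A, 39 ∉ A
Count of candidates in A: 1

1


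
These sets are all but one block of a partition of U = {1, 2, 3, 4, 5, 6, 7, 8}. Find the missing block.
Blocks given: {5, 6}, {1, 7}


U = {1, 2, 3, 4, 5, 6, 7, 8}
Shown blocks: {5, 6}, {1, 7}
A partition's blocks are pairwise disjoint and cover U, so the missing block = U \ (union of shown blocks).
Union of shown blocks: {1, 5, 6, 7}
Missing block = U \ (union) = {2, 3, 4, 8}

{2, 3, 4, 8}


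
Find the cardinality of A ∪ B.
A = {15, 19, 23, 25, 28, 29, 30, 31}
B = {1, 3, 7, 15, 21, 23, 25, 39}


Set A = {15, 19, 23, 25, 28, 29, 30, 31}, |A| = 8
Set B = {1, 3, 7, 15, 21, 23, 25, 39}, |B| = 8
A ∩ B = {15, 23, 25}, |A ∩ B| = 3
|A ∪ B| = |A| + |B| - |A ∩ B| = 8 + 8 - 3 = 13

13


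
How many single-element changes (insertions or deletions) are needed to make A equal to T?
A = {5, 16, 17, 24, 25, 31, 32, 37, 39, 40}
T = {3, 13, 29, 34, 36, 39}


Set A = {5, 16, 17, 24, 25, 31, 32, 37, 39, 40}
Set T = {3, 13, 29, 34, 36, 39}
Elements to remove from A (in A, not in T): {5, 16, 17, 24, 25, 31, 32, 37, 40} → 9 removals
Elements to add to A (in T, not in A): {3, 13, 29, 34, 36} → 5 additions
Total edits = 9 + 5 = 14

14


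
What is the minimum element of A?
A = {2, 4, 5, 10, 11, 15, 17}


Set A = {2, 4, 5, 10, 11, 15, 17}
Elements in ascending order: 2, 4, 5, 10, 11, 15, 17
The smallest element is 2.

2


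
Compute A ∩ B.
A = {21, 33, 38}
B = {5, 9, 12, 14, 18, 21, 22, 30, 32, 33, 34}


Set A = {21, 33, 38}
Set B = {5, 9, 12, 14, 18, 21, 22, 30, 32, 33, 34}
A ∩ B includes only elements in both sets.
Check each element of A against B:
21 ✓, 33 ✓, 38 ✗
A ∩ B = {21, 33}

{21, 33}


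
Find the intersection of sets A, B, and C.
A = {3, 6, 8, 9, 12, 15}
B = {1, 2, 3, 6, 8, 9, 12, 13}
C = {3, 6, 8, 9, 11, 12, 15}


Set A = {3, 6, 8, 9, 12, 15}
Set B = {1, 2, 3, 6, 8, 9, 12, 13}
Set C = {3, 6, 8, 9, 11, 12, 15}
First, A ∩ B = {3, 6, 8, 9, 12}
Then, (A ∩ B) ∩ C = {3, 6, 8, 9, 12}

{3, 6, 8, 9, 12}


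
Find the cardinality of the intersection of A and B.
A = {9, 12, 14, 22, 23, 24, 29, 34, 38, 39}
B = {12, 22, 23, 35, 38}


Set A = {9, 12, 14, 22, 23, 24, 29, 34, 38, 39}
Set B = {12, 22, 23, 35, 38}
A ∩ B = {12, 22, 23, 38}
|A ∩ B| = 4

4


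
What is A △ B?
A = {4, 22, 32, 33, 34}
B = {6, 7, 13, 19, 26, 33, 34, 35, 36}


Set A = {4, 22, 32, 33, 34}
Set B = {6, 7, 13, 19, 26, 33, 34, 35, 36}
A △ B = (A \ B) ∪ (B \ A)
Elements in A but not B: {4, 22, 32}
Elements in B but not A: {6, 7, 13, 19, 26, 35, 36}
A △ B = {4, 6, 7, 13, 19, 22, 26, 32, 35, 36}

{4, 6, 7, 13, 19, 22, 26, 32, 35, 36}


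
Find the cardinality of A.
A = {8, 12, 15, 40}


Set A = {8, 12, 15, 40}
Listing elements: 8, 12, 15, 40
Counting: 4 elements
|A| = 4

4


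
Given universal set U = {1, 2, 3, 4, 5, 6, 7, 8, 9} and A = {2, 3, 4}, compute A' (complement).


Universal set U = {1, 2, 3, 4, 5, 6, 7, 8, 9}
Set A = {2, 3, 4}
A' = U \ A = elements in U but not in A
Checking each element of U:
1 (not in A, include), 2 (in A, exclude), 3 (in A, exclude), 4 (in A, exclude), 5 (not in A, include), 6 (not in A, include), 7 (not in A, include), 8 (not in A, include), 9 (not in A, include)
A' = {1, 5, 6, 7, 8, 9}

{1, 5, 6, 7, 8, 9}


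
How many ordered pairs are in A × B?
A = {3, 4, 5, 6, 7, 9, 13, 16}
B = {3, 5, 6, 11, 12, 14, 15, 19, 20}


Set A = {3, 4, 5, 6, 7, 9, 13, 16} has 8 elements.
Set B = {3, 5, 6, 11, 12, 14, 15, 19, 20} has 9 elements.
|A × B| = |A| × |B| = 8 × 9 = 72

72


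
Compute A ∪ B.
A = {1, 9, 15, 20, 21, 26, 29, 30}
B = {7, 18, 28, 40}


Set A = {1, 9, 15, 20, 21, 26, 29, 30}
Set B = {7, 18, 28, 40}
A ∪ B includes all elements in either set.
Elements from A: {1, 9, 15, 20, 21, 26, 29, 30}
Elements from B not already included: {7, 18, 28, 40}
A ∪ B = {1, 7, 9, 15, 18, 20, 21, 26, 28, 29, 30, 40}

{1, 7, 9, 15, 18, 20, 21, 26, 28, 29, 30, 40}


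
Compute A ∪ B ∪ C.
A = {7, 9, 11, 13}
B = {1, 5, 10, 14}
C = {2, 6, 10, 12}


Set A = {7, 9, 11, 13}
Set B = {1, 5, 10, 14}
Set C = {2, 6, 10, 12}
First, A ∪ B = {1, 5, 7, 9, 10, 11, 13, 14}
Then, (A ∪ B) ∪ C = {1, 2, 5, 6, 7, 9, 10, 11, 12, 13, 14}

{1, 2, 5, 6, 7, 9, 10, 11, 12, 13, 14}


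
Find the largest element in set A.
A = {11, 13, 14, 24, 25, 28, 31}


Set A = {11, 13, 14, 24, 25, 28, 31}
Elements in ascending order: 11, 13, 14, 24, 25, 28, 31
The largest element is 31.

31


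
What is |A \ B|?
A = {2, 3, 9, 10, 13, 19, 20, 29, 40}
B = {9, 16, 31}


Set A = {2, 3, 9, 10, 13, 19, 20, 29, 40}
Set B = {9, 16, 31}
A \ B = {2, 3, 10, 13, 19, 20, 29, 40}
|A \ B| = 8

8


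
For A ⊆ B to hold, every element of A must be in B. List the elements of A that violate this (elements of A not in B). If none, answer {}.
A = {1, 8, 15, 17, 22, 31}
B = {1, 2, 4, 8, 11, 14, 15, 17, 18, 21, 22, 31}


Set A = {1, 8, 15, 17, 22, 31}
Set B = {1, 2, 4, 8, 11, 14, 15, 17, 18, 21, 22, 31}
Check each element of A against B:
1 ∈ B, 8 ∈ B, 15 ∈ B, 17 ∈ B, 22 ∈ B, 31 ∈ B
Elements of A not in B: {}

{}


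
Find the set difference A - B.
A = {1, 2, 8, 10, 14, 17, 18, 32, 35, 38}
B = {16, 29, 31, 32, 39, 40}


Set A = {1, 2, 8, 10, 14, 17, 18, 32, 35, 38}
Set B = {16, 29, 31, 32, 39, 40}
A \ B includes elements in A that are not in B.
Check each element of A:
1 (not in B, keep), 2 (not in B, keep), 8 (not in B, keep), 10 (not in B, keep), 14 (not in B, keep), 17 (not in B, keep), 18 (not in B, keep), 32 (in B, remove), 35 (not in B, keep), 38 (not in B, keep)
A \ B = {1, 2, 8, 10, 14, 17, 18, 35, 38}

{1, 2, 8, 10, 14, 17, 18, 35, 38}


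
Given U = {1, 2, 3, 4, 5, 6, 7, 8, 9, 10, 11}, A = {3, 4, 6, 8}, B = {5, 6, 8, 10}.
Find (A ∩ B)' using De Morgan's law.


U = {1, 2, 3, 4, 5, 6, 7, 8, 9, 10, 11}
A = {3, 4, 6, 8}, B = {5, 6, 8, 10}
A ∩ B = {6, 8}
(A ∩ B)' = U \ (A ∩ B) = {1, 2, 3, 4, 5, 7, 9, 10, 11}
Verification via A' ∪ B': A' = {1, 2, 5, 7, 9, 10, 11}, B' = {1, 2, 3, 4, 7, 9, 11}
A' ∪ B' = {1, 2, 3, 4, 5, 7, 9, 10, 11} ✓

{1, 2, 3, 4, 5, 7, 9, 10, 11}


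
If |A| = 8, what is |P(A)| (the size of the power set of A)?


The set has 8 elements.
The power set contains all possible subsets.
|P(A)| = 2^|A| = 2^8 = 256

256


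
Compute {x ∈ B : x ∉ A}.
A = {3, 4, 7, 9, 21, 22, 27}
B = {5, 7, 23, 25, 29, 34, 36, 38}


Set A = {3, 4, 7, 9, 21, 22, 27}
Set B = {5, 7, 23, 25, 29, 34, 36, 38}
Check each element of B against A:
5 ∉ A (include), 7 ∈ A, 23 ∉ A (include), 25 ∉ A (include), 29 ∉ A (include), 34 ∉ A (include), 36 ∉ A (include), 38 ∉ A (include)
Elements of B not in A: {5, 23, 25, 29, 34, 36, 38}

{5, 23, 25, 29, 34, 36, 38}


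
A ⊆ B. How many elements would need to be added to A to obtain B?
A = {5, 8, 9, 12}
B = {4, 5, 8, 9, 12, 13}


Set A = {5, 8, 9, 12}, |A| = 4
Set B = {4, 5, 8, 9, 12, 13}, |B| = 6
Since A ⊆ B: B \ A = {4, 13}
|B| - |A| = 6 - 4 = 2

2


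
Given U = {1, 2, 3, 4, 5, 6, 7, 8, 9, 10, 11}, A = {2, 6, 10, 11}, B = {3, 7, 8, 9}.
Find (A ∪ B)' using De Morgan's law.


U = {1, 2, 3, 4, 5, 6, 7, 8, 9, 10, 11}
A = {2, 6, 10, 11}, B = {3, 7, 8, 9}
A ∪ B = {2, 3, 6, 7, 8, 9, 10, 11}
(A ∪ B)' = U \ (A ∪ B) = {1, 4, 5}
Verification via A' ∩ B': A' = {1, 3, 4, 5, 7, 8, 9}, B' = {1, 2, 4, 5, 6, 10, 11}
A' ∩ B' = {1, 4, 5} ✓

{1, 4, 5}


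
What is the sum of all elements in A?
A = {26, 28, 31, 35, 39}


Set A = {26, 28, 31, 35, 39}
Sum = 26 + 28 + 31 + 35 + 39 = 159

159


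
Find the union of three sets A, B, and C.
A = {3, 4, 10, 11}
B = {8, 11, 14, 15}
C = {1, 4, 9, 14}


Set A = {3, 4, 10, 11}
Set B = {8, 11, 14, 15}
Set C = {1, 4, 9, 14}
First, A ∪ B = {3, 4, 8, 10, 11, 14, 15}
Then, (A ∪ B) ∪ C = {1, 3, 4, 8, 9, 10, 11, 14, 15}

{1, 3, 4, 8, 9, 10, 11, 14, 15}


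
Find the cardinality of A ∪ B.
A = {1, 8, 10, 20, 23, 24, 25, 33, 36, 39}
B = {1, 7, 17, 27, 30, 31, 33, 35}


Set A = {1, 8, 10, 20, 23, 24, 25, 33, 36, 39}, |A| = 10
Set B = {1, 7, 17, 27, 30, 31, 33, 35}, |B| = 8
A ∩ B = {1, 33}, |A ∩ B| = 2
|A ∪ B| = |A| + |B| - |A ∩ B| = 10 + 8 - 2 = 16

16


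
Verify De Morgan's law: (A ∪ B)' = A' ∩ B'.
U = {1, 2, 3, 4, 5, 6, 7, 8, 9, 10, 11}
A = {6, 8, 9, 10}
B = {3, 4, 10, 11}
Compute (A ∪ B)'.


U = {1, 2, 3, 4, 5, 6, 7, 8, 9, 10, 11}
A = {6, 8, 9, 10}, B = {3, 4, 10, 11}
A ∪ B = {3, 4, 6, 8, 9, 10, 11}
(A ∪ B)' = U \ (A ∪ B) = {1, 2, 5, 7}
Verification via A' ∩ B': A' = {1, 2, 3, 4, 5, 7, 11}, B' = {1, 2, 5, 6, 7, 8, 9}
A' ∩ B' = {1, 2, 5, 7} ✓

{1, 2, 5, 7}


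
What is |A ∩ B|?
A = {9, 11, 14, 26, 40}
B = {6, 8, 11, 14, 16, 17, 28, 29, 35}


Set A = {9, 11, 14, 26, 40}
Set B = {6, 8, 11, 14, 16, 17, 28, 29, 35}
A ∩ B = {11, 14}
|A ∩ B| = 2

2


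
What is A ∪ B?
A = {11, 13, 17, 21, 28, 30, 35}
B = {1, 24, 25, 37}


Set A = {11, 13, 17, 21, 28, 30, 35}
Set B = {1, 24, 25, 37}
A ∪ B includes all elements in either set.
Elements from A: {11, 13, 17, 21, 28, 30, 35}
Elements from B not already included: {1, 24, 25, 37}
A ∪ B = {1, 11, 13, 17, 21, 24, 25, 28, 30, 35, 37}

{1, 11, 13, 17, 21, 24, 25, 28, 30, 35, 37}


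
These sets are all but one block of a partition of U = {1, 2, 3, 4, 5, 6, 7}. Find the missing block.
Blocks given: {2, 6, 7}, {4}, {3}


U = {1, 2, 3, 4, 5, 6, 7}
Shown blocks: {2, 6, 7}, {4}, {3}
A partition's blocks are pairwise disjoint and cover U, so the missing block = U \ (union of shown blocks).
Union of shown blocks: {2, 3, 4, 6, 7}
Missing block = U \ (union) = {1, 5}

{1, 5}


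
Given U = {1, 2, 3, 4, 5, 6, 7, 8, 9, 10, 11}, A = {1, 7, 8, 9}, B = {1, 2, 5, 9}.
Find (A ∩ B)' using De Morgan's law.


U = {1, 2, 3, 4, 5, 6, 7, 8, 9, 10, 11}
A = {1, 7, 8, 9}, B = {1, 2, 5, 9}
A ∩ B = {1, 9}
(A ∩ B)' = U \ (A ∩ B) = {2, 3, 4, 5, 6, 7, 8, 10, 11}
Verification via A' ∪ B': A' = {2, 3, 4, 5, 6, 10, 11}, B' = {3, 4, 6, 7, 8, 10, 11}
A' ∪ B' = {2, 3, 4, 5, 6, 7, 8, 10, 11} ✓

{2, 3, 4, 5, 6, 7, 8, 10, 11}


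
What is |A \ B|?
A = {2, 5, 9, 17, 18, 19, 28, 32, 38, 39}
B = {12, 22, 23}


Set A = {2, 5, 9, 17, 18, 19, 28, 32, 38, 39}
Set B = {12, 22, 23}
A \ B = {2, 5, 9, 17, 18, 19, 28, 32, 38, 39}
|A \ B| = 10

10


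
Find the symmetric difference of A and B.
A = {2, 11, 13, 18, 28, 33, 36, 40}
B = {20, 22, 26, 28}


Set A = {2, 11, 13, 18, 28, 33, 36, 40}
Set B = {20, 22, 26, 28}
A △ B = (A \ B) ∪ (B \ A)
Elements in A but not B: {2, 11, 13, 18, 33, 36, 40}
Elements in B but not A: {20, 22, 26}
A △ B = {2, 11, 13, 18, 20, 22, 26, 33, 36, 40}

{2, 11, 13, 18, 20, 22, 26, 33, 36, 40}


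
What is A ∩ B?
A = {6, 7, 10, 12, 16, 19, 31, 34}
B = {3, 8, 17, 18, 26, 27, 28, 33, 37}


Set A = {6, 7, 10, 12, 16, 19, 31, 34}
Set B = {3, 8, 17, 18, 26, 27, 28, 33, 37}
A ∩ B includes only elements in both sets.
Check each element of A against B:
6 ✗, 7 ✗, 10 ✗, 12 ✗, 16 ✗, 19 ✗, 31 ✗, 34 ✗
A ∩ B = {}

{}


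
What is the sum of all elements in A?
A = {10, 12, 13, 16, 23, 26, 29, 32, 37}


Set A = {10, 12, 13, 16, 23, 26, 29, 32, 37}
Sum = 10 + 12 + 13 + 16 + 23 + 26 + 29 + 32 + 37 = 198

198


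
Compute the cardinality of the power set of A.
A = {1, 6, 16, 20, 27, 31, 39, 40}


Set A = {1, 6, 16, 20, 27, 31, 39, 40}
|A| = 8
The power set P(A) contains all subsets of A.
|P(A)| = 2^|A| = 2^8 = 256

256


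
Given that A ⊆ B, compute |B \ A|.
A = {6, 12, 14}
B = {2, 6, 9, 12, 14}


Set A = {6, 12, 14}, |A| = 3
Set B = {2, 6, 9, 12, 14}, |B| = 5
Since A ⊆ B: B \ A = {2, 9}
|B| - |A| = 5 - 3 = 2

2


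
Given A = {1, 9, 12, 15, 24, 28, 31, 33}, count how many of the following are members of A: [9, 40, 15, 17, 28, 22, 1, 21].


Set A = {1, 9, 12, 15, 24, 28, 31, 33}
Candidates: [9, 40, 15, 17, 28, 22, 1, 21]
Check each candidate:
9 ∈ A, 40 ∉ A, 15 ∈ A, 17 ∉ A, 28 ∈ A, 22 ∉ A, 1 ∈ A, 21 ∉ A
Count of candidates in A: 4

4


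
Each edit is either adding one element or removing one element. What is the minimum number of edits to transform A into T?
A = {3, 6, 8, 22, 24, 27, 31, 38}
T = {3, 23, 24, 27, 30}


Set A = {3, 6, 8, 22, 24, 27, 31, 38}
Set T = {3, 23, 24, 27, 30}
Elements to remove from A (in A, not in T): {6, 8, 22, 31, 38} → 5 removals
Elements to add to A (in T, not in A): {23, 30} → 2 additions
Total edits = 5 + 2 = 7

7


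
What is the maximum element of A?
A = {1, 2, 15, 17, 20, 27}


Set A = {1, 2, 15, 17, 20, 27}
Elements in ascending order: 1, 2, 15, 17, 20, 27
The largest element is 27.

27


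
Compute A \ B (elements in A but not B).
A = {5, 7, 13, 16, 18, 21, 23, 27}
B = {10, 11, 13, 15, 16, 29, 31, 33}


Set A = {5, 7, 13, 16, 18, 21, 23, 27}
Set B = {10, 11, 13, 15, 16, 29, 31, 33}
A \ B includes elements in A that are not in B.
Check each element of A:
5 (not in B, keep), 7 (not in B, keep), 13 (in B, remove), 16 (in B, remove), 18 (not in B, keep), 21 (not in B, keep), 23 (not in B, keep), 27 (not in B, keep)
A \ B = {5, 7, 18, 21, 23, 27}

{5, 7, 18, 21, 23, 27}


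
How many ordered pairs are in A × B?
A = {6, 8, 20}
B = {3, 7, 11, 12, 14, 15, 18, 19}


Set A = {6, 8, 20} has 3 elements.
Set B = {3, 7, 11, 12, 14, 15, 18, 19} has 8 elements.
|A × B| = |A| × |B| = 3 × 8 = 24

24


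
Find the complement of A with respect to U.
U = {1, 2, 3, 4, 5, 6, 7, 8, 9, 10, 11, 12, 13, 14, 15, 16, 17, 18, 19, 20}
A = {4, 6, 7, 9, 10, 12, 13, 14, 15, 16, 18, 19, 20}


Universal set U = {1, 2, 3, 4, 5, 6, 7, 8, 9, 10, 11, 12, 13, 14, 15, 16, 17, 18, 19, 20}
Set A = {4, 6, 7, 9, 10, 12, 13, 14, 15, 16, 18, 19, 20}
A' = U \ A = elements in U but not in A
Checking each element of U:
1 (not in A, include), 2 (not in A, include), 3 (not in A, include), 4 (in A, exclude), 5 (not in A, include), 6 (in A, exclude), 7 (in A, exclude), 8 (not in A, include), 9 (in A, exclude), 10 (in A, exclude), 11 (not in A, include), 12 (in A, exclude), 13 (in A, exclude), 14 (in A, exclude), 15 (in A, exclude), 16 (in A, exclude), 17 (not in A, include), 18 (in A, exclude), 19 (in A, exclude), 20 (in A, exclude)
A' = {1, 2, 3, 5, 8, 11, 17}

{1, 2, 3, 5, 8, 11, 17}
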